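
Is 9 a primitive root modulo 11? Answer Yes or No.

No

φ(11) = 11 − 1 = 10 = 2 · 5.
9 is a primitive root mod 11 iff 9^(φ(11)/q) ≢ 1 for every prime q | φ(11), i.e. q ∈ {2, 5}.
9^5 ≡ 1 (mod 11)  [q = 2: ≡ 1 ✗]
9^2 ≡ 4 (mod 11)  [q = 5: ≢ 1 ✓]
9^5 ≡ 1 shows ord(9) | 5, strictly less than φ(11); not a primitive root.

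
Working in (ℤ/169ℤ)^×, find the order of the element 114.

78

ord(114) | φ(169) = φ(13^2) = 13·(13−1) = 156 = 2^2 · 3 · 13.
Divisors of 156: 1, 2, 3, 4, 6, 12, 13, 26, 39, 52, 78, 156.
Check 114^d mod 169 for each divisor in increasing order:
114^1 ≡ 114
114^2 ≡ 152
114^3 ≡ 90
114^4 ≡ 120
114^6 ≡ 157
114^12 ≡ 144
114^13 ≡ 23
114^26 ≡ 22
114^39 ≡ 168
114^52 ≡ 146
114^78 ≡ 1
Therefore the multiplicative order of 114 modulo 169 is 78.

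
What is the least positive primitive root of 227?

φ(227) = 227 − 1 = 226 = 2 · 113.
g is a primitive root iff g^(226/q) ≢ 1 (mod 227) for each prime q ∈ {2, 113}.
g = 2: 2^113 ≡ 226; 2^2 ≡ 4 — none is 1, so 2 is a primitive root.
The smallest primitive root modulo 227 is 2.

2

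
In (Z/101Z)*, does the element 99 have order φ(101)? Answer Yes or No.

Yes

φ(101) = 101 − 1 = 100 = 2^2 · 5^2.
Test 99^(100/q) mod 101 for each prime factor q of 100:
99^50 ≡ 100 (mod 101)  [q = 2: ≢ 1 ✓]
99^20 ≡ 95 (mod 101)  [q = 5: ≢ 1 ✓]
Every test exponent gives a nontrivial residue, hence 99 generates the full group.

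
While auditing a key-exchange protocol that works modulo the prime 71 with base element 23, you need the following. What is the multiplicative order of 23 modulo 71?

14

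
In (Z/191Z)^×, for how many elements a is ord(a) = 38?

18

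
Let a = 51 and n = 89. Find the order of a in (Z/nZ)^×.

88

The order of 51 must divide φ(89) = 89 − 1 = 88 = 2^3 · 11.
Divisors of 88: 1, 2, 4, 8, 11, 22, 44, 88.
Evaluate successive powers at the divisors of 88:
51^1 ≡ 51 (mod 89)
51^2 ≡ 20 (mod 89)
51^4 ≡ 44 (mod 89)
51^8 ≡ 67 (mod 89)
51^11 ≡ 77 (mod 89)
51^22 ≡ 55 (mod 89)
51^44 ≡ 88 (mod 89)
51^88 ≡ 1 (mod 89) ✓
So ord_89(51) = 88.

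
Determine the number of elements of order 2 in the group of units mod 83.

1

φ(83) = 83 − 1 = 82 = 2 · 41.
Since (Z/83Z)^× is cyclic of order 82, the number of elements of order d is φ(d) when d | 82 and 0 otherwise.
2 | 82, and φ(2) = 2 − 1 = 1.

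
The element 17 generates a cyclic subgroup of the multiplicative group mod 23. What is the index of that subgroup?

1

ord(17) | φ(23) = 23 − 1 = 22 = 2 · 11.
Divisors of 22: 1, 2, 11, 22.
Test each divisor d:
17^1 ≡ 17 (mod 23)
17^2 ≡ 13 (mod 23)
17^11 ≡ 22 (mod 23)
17^22 ≡ 1 (mod 23) ✓
So ord_23(17) = 22, hence |⟨17⟩| = 22.
The index is φ(23) / ord(17) = 22 / 22 = 1.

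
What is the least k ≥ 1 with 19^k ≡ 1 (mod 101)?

25

Since 19 ∈ (Z/101Z)^×, its order divides φ(101) = 101 − 1 = 100 = 2^2 · 5^2.
Divisors of 100: 1, 2, 4, 5, 10, 20, 25, 50, 100.
Check 19^d mod 101 for each divisor in increasing order:
19^1 ≡ 19
19^2 ≡ 58
19^4 ≡ 31
19^5 ≡ 84
19^10 ≡ 87
19^20 ≡ 95
19^25 ≡ 1
The smallest such exponent is 25, so the order of 19 is 25.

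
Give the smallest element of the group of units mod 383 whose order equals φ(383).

5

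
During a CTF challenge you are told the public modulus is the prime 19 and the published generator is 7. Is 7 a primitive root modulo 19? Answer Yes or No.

No

φ(19) = 19 − 1 = 18 = 2 · 3^2.
It suffices to check that the order of 7 is not a proper divisor of 18: compute 7^(18/q) for q ∈ {2, 3}.
7^9 ≡ 1 (mod 19)  [q = 2: ≡ 1 ✗]
7^6 ≡ 1 (mod 19)  [q = 3: ≡ 1 ✗]
7^9 ≡ 1 shows ord(7) | 9, strictly less than φ(19); not a primitive root.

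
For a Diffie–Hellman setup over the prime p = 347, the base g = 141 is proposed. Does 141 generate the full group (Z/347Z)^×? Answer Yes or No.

Yes

φ(347) = 347 − 1 = 346 = 2 · 173.
It suffices to check that the order of 141 is not a proper divisor of 346: compute 141^(346/q) for q ∈ {2, 173}.
141^173 ≡ 346 (mod 347)  [q = 2: ≢ 1 ✓]
141^2 ≡ 102 (mod 347)  [q = 173: ≢ 1 ✓]
None equal 1, so ord_347(141) = 346: 141 is a primitive root.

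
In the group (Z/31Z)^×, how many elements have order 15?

φ(31) = 31 − 1 = 30 = 2 · 3 · 5.
Since (Z/31Z)^× is cyclic of order 30, the number of elements of order d is φ(d) when d | 30 and 0 otherwise.
15 = 3 · 5 divides 30, and φ(15) = 8.

8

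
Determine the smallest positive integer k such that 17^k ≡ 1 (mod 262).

By Lagrange's theorem, ord_262(17) divides φ(262) = φ(2)·φ(131) = 1·130 = 130 = 2 · 5 · 13.
Divisors of 130: 1, 2, 5, 10, 13, 26, 65, 130.
Evaluate successive powers at the divisors of 130:
17^1 ≡ 17
17^2 ≡ 27
17^5 ≡ 79
17^10 ≡ 215
17^13 ≡ 173
17^26 ≡ 61
17^65 ≡ 261
17^130 ≡ 1
The smallest such exponent is 130, so the order of 17 is 130.

130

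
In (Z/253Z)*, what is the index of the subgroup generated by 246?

Since 246 ∈ (Z/253Z)^×, its order divides φ(253) = φ(11·23) = (11−1)·(23−1) = 10·22 = 220 = 2^2 · 5 · 11.
Divisors of 220: 1, 2, 4, 5, 10, 11, 20, 22, 44, 55, 110, 220.
Check 246^d mod 253 for each divisor in increasing order:
246^1 ≡ 246
246^2 ≡ 49
246^4 ≡ 124
246^5 ≡ 144
246^10 ≡ 243
246^11 ≡ 70
246^20 ≡ 100
246^22 ≡ 93
246^44 ≡ 47
246^55 ≡ 1
The order of 246 is 55, so the subgroup it generates has 55 elements.
Index = |(Z/253Z)^×| / |⟨246⟩| = 220 / 55 = 4.

4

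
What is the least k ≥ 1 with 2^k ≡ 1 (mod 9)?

ord(2) | φ(9) = φ(3^2) = 3·(3−1) = 6 = 2 · 3.
Divisors of 6: 1, 2, 3, 6.
Test each divisor d:
2^1 ≡ 2 (mod 9)
2^2 ≡ 4 (mod 9)
2^3 ≡ 8 (mod 9)
2^6 ≡ 1 (mod 9) ✓
Therefore the multiplicative order of 2 modulo 9 is 6.

6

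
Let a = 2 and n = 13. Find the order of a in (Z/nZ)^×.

12

ord(2) | φ(13) = 13 − 1 = 12 = 2^2 · 3.
Divisors of 12: 1, 2, 3, 4, 6, 12.
Test each divisor d:
2^1 ≡ 2 (mod 13)
2^2 ≡ 4 (mod 13)
2^3 ≡ 8 (mod 13)
2^4 ≡ 3 (mod 13)
2^6 ≡ 12 (mod 13)
2^12 ≡ 1 (mod 13) ✓
So ord_13(2) = 12.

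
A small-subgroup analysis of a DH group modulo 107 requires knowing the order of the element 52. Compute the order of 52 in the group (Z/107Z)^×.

53

The order of 52 must divide φ(107) = 107 − 1 = 106 = 2 · 53.
Divisors of 106: 1, 2, 53, 106.
Evaluate successive powers at the divisors of 106:
52^1 ≡ 52 (mod 107)
52^2 ≡ 29 (mod 107)
52^53 ≡ 1 (mod 107) ✓
Hence ord(52) = 53.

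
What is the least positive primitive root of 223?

φ(223) = 223 − 1 = 222 = 2 · 3 · 37.
Test candidates g = 2, 3, … against the prime factors q ∈ {2, 3, 37} of φ(223): g is a generator iff g^(222/q) ≢ 1 for every such q.
g = 2: 2^111 ≡ 1 — hits 1, so not a primitive root.
g = 3: 3^111 ≡ 222; 3^74 ≡ 183; 3^6 ≡ 60 — none is 1, so 3 is a primitive root.
The smallest primitive root modulo 223 is 3.

3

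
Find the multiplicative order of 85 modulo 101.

50

By Lagrange's theorem, ord_101(85) divides φ(101) = 101 − 1 = 100 = 2^2 · 5^2.
Divisors of 100: 1, 2, 4, 5, 10, 20, 25, 50, 100.
Evaluate successive powers at the divisors of 100:
85^1 ≡ 85 (mod 101)
85^2 ≡ 54 (mod 101)
85^4 ≡ 88 (mod 101)
85^5 ≡ 6 (mod 101)
85^10 ≡ 36 (mod 101)
85^20 ≡ 84 (mod 101)
85^25 ≡ 100 (mod 101)
85^50 ≡ 1 (mod 101) ✓
The smallest such exponent is 50, so the order of 85 is 50.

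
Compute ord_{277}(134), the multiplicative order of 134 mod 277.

276

Since 134 ∈ (Z/277Z)^×, its order divides φ(277) = 277 − 1 = 276 = 2^2 · 3 · 23.
Divisors of 276: 1, 2, 3, 4, 6, 12, 23, 46, 69, 92, 138, 276.
Check 134^d mod 277 for each divisor in increasing order:
134^1 ≡ 134
134^2 ≡ 228
134^3 ≡ 82
134^4 ≡ 185
134^6 ≡ 76
134^12 ≡ 236
134^23 ≡ 242
134^46 ≡ 117
134^69 ≡ 60
134^92 ≡ 116
134^138 ≡ 276
134^276 ≡ 1
Hence ord(134) = 276.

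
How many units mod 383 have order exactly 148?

φ(383) = 383 − 1 = 382 = 2 · 191.
(Z/383Z)^× is cyclic (|G| = 382); a cyclic group of order m has exactly φ(d) elements of each order d | m, and none otherwise.
148 does not divide 382, so no element of (Z/383Z)^× has order 148.

0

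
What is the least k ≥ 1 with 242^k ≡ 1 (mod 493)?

By Lagrange's theorem, ord_493(242) divides φ(493) = φ(17·29) = (17−1)·(29−1) = 16·28 = 448 = 2^6 · 7.
Divisors of 448: 1, 2, 4, 7, 8, 14, 16, 28, 32, 56, 64, 112, 224, 448.
Check 242^d mod 493 for each divisor in increasing order:
242^1 ≡ 242
242^2 ≡ 390
242^4 ≡ 256
242^7 ≡ 336
242^8 ≡ 460
242^14 ≡ 492
242^16 ≡ 103
242^28 ≡ 1
Hence ord(242) = 28.

28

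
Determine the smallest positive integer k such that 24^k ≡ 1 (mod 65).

12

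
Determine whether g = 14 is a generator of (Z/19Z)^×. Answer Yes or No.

φ(19) = 19 − 1 = 18 = 2 · 3^2.
14 is a primitive root mod 19 iff 14^(φ(19)/q) ≢ 1 for every prime q | φ(19), i.e. q ∈ {2, 3}.
14^9 ≡ 18 (mod 19)  [q = 2: ≢ 1 ✓]
14^6 ≡ 7 (mod 19)  [q = 3: ≢ 1 ✓]
All checks pass, so 14 has order 18 and is a primitive root modulo 19.

Yes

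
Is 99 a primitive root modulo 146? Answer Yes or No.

Yes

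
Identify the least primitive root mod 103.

5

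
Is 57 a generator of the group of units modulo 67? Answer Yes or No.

Yes

φ(67) = 67 − 1 = 66 = 2 · 3 · 11.
It suffices to check that the order of 57 is not a proper divisor of 66: compute 57^(66/q) for q ∈ {2, 3, 11}.
57^33 ≡ 66 (mod 67)  [q = 2: ≢ 1 ✓]
57^22 ≡ 37 (mod 67)  [q = 3: ≢ 1 ✓]
57^6 ≡ 25 (mod 67)  [q = 11: ≢ 1 ✓]
Every test exponent gives a nontrivial residue, hence 57 generates the full group.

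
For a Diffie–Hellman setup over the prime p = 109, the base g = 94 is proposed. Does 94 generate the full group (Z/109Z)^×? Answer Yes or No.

φ(109) = 109 − 1 = 108 = 2^2 · 3^3.
94 is a primitive root mod 109 iff 94^(φ(109)/q) ≢ 1 for every prime q | φ(109), i.e. q ∈ {2, 3}.
94^54 ≡ 1 (mod 109)  [q = 2: ≡ 1 ✗]
94^36 ≡ 45 (mod 109)  [q = 3: ≢ 1 ✓]
Since 94^54 ≡ 1, the order of 94 divides 54 < 108, so 94 is not a primitive root.

No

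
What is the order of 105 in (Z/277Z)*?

276

By Lagrange's theorem, ord_277(105) divides φ(277) = 277 − 1 = 276 = 2^2 · 3 · 23.
Divisors of 276: 1, 2, 3, 4, 6, 12, 23, 46, 69, 92, 138, 276.
Check 105^d mod 277 for each divisor in increasing order:
105^1 ≡ 105 (mod 277)
105^2 ≡ 222 (mod 277)
105^3 ≡ 42 (mod 277)
105^4 ≡ 255 (mod 277)
105^6 ≡ 102 (mod 277)
105^12 ≡ 155 (mod 277)
105^23 ≡ 242 (mod 277)
105^46 ≡ 117 (mod 277)
105^69 ≡ 60 (mod 277)
105^92 ≡ 116 (mod 277)
105^138 ≡ 276 (mod 277)
105^276 ≡ 1 (mod 277) ✓
So ord_277(105) = 276.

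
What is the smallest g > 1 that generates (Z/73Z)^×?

φ(73) = 73 − 1 = 72 = 2^3 · 3^2.
Test candidates g = 2, 3, … against the prime factors q ∈ {2, 3} of φ(73): g is a generator iff g^(72/q) ≢ 1 for every such q.
g = 2: 2^36 ≡ 1 — hits 1, so not a primitive root.
g = 3: 3^36 ≡ 1 — hits 1, so not a primitive root.
g = 4: 4^36 ≡ 1 — hits 1, so not a primitive root.
g = 5: 5^36 ≡ 72; 5^24 ≡ 8 — none is 1, so 5 is a primitive root.
The smallest primitive root modulo 73 is 5.

5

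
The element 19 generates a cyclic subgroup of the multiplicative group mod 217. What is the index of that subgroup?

6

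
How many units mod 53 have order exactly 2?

1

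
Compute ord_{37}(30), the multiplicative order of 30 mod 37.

18

By Lagrange's theorem, ord_37(30) divides φ(37) = 37 − 1 = 36 = 2^2 · 3^2.
Divisors of 36: 1, 2, 3, 4, 6, 9, 12, 18, 36.
Evaluate successive powers at the divisors of 36:
30^1 ≡ 30
30^2 ≡ 12
30^3 ≡ 27
30^4 ≡ 33
30^6 ≡ 26
30^9 ≡ 36
30^12 ≡ 10
30^18 ≡ 1
Therefore the multiplicative order of 30 modulo 37 is 18.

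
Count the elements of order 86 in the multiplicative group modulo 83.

φ(83) = 83 − 1 = 82 = 2 · 41.
In a cyclic group of order 82, there are φ(d) elements of order d for each divisor d of 82, and zero for non-divisors.
Since 86 ∤ 82, the count is 0.

0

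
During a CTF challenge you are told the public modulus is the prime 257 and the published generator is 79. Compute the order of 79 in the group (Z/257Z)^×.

The order of 79 must divide φ(257) = 257 − 1 = 256 = 2^8.
Divisors of 256: 1, 2, 4, 8, 16, 32, 64, 128, 256.
Check 79^d mod 257 for each divisor in increasing order:
79^1 ≡ 79 (mod 257)
79^2 ≡ 73 (mod 257)
79^4 ≡ 189 (mod 257)
79^8 ≡ 255 (mod 257)
79^16 ≡ 4 (mod 257)
79^32 ≡ 16 (mod 257)
79^64 ≡ 256 (mod 257)
79^128 ≡ 1 (mod 257) ✓
So ord_257(79) = 128.

128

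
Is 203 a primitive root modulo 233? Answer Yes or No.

φ(233) = 233 − 1 = 232 = 2^3 · 29.
An element g generates (Z/233Z)^× iff g^(232/q) ≢ 1 (mod 233) for each prime q ∈ {2, 29}.
203^116 ≡ 1 (mod 233)  [q = 2: ≡ 1 ✗]
203^8 ≡ 76 (mod 233)  [q = 29: ≢ 1 ✓]
Since 203^116 ≡ 1, the order of 203 divides 116 < 232, so 203 is not a primitive root.

No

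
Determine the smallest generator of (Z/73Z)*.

φ(73) = 73 − 1 = 72 = 2^3 · 3^2.
Test candidates g = 2, 3, … against the prime factors q ∈ {2, 3} of φ(73): g is a generator iff g^(72/q) ≢ 1 for every such q.
g = 2: 2^36 ≡ 1 — hits 1, so not a primitive root.
g = 3: 3^36 ≡ 1 — hits 1, so not a primitive root.
g = 4: 4^36 ≡ 1 — hits 1, so not a primitive root.
g = 5: 5^36 ≡ 72; 5^24 ≡ 8 — none is 1, so 5 is a primitive root.
Hence the least primitive root of 73 is 5.

5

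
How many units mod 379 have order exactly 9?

φ(379) = 379 − 1 = 378 = 2 · 3^3 · 7.
Since (Z/379Z)^× is cyclic of order 378, the number of elements of order d is φ(d) when d | 378 and 0 otherwise.
9 = 3^2 divides 378, and φ(9) = 6.

6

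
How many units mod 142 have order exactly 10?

φ(142) = φ(2)·φ(71) = 1·70 = 70 = 2 · 5 · 7.
(Z/142Z)^× is cyclic (|G| = 70); a cyclic group of order m has exactly φ(d) elements of each order d | m, and none otherwise.
10 = 2 · 5 divides 70, and φ(10) = 4.

4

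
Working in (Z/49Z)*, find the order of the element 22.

The order of 22 must divide φ(49) = φ(7^2) = 7·(7−1) = 42 = 2 · 3 · 7.
Divisors of 42: 1, 2, 3, 6, 7, 14, 21, 42.
Test each divisor d:
22^1 ≡ 22 (mod 49)
22^2 ≡ 43 (mod 49)
22^3 ≡ 15 (mod 49)
22^6 ≡ 29 (mod 49)
22^7 ≡ 1 (mod 49) ✓
So ord_49(22) = 7.

7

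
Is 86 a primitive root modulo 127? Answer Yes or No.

φ(127) = 127 − 1 = 126 = 2 · 3^2 · 7.
An element g generates (Z/127Z)^× iff g^(126/q) ≢ 1 (mod 127) for each prime q ∈ {2, 3, 7}.
86^63 ≡ 126 (mod 127)  [q = 2: ≢ 1 ✓]
86^42 ≡ 19 (mod 127)  [q = 3: ≢ 1 ✓]
86^18 ≡ 64 (mod 127)  [q = 7: ≢ 1 ✓]
None equal 1, so ord_127(86) = 126: 86 is a primitive root.

Yes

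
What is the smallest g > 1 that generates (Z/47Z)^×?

5

φ(47) = 47 − 1 = 46 = 2 · 23.
g is a primitive root iff g^(46/q) ≢ 1 (mod 47) for each prime q ∈ {2, 23}.
g = 2: 2^23 ≡ 1 — hits 1, so not a primitive root.
g = 3: 3^23 ≡ 1 — hits 1, so not a primitive root.
g = 4: 4^23 ≡ 1 — hits 1, so not a primitive root.
g = 5: 5^23 ≡ 46; 5^2 ≡ 25 — none is 1, so 5 is a primitive root.
Hence the least primitive root of 47 is 5.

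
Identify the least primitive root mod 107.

2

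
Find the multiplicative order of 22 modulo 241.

By Lagrange's theorem, ord_241(22) divides φ(241) = 241 − 1 = 240 = 2^4 · 3 · 5.
Divisors of 240: 1, 2, 3, 4, 5, 6, 8, 10, 12, 15, 16, 20, 24, 30, 40, 48, 60, 80, 120, 240.
Test each divisor d:
22^1 ≡ 22 (mod 241)
22^2 ≡ 2 (mod 241)
22^3 ≡ 44 (mod 241)
22^4 ≡ 4 (mod 241)
22^5 ≡ 88 (mod 241)
22^6 ≡ 8 (mod 241)
22^8 ≡ 16 (mod 241)
22^10 ≡ 32 (mod 241)
22^12 ≡ 64 (mod 241)
22^15 ≡ 165 (mod 241)
22^16 ≡ 15 (mod 241)
22^20 ≡ 60 (mod 241)
22^24 ≡ 240 (mod 241)
22^30 ≡ 233 (mod 241)
22^40 ≡ 226 (mod 241)
22^48 ≡ 1 (mod 241) ✓
Therefore the multiplicative order of 22 modulo 241 is 48.

48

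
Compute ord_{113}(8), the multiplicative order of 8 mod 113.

The order of 8 must divide φ(113) = 113 − 1 = 112 = 2^4 · 7.
Divisors of 112: 1, 2, 4, 7, 8, 14, 16, 28, 56, 112.
Compute 8^d (mod 113) for the divisors d until we hit 1:
8^1 ≡ 8 (mod 113)
8^2 ≡ 64 (mod 113)
8^4 ≡ 28 (mod 113)
8^7 ≡ 98 (mod 113)
8^8 ≡ 106 (mod 113)
8^14 ≡ 112 (mod 113)
8^16 ≡ 49 (mod 113)
8^28 ≡ 1 (mod 113) ✓
Therefore the multiplicative order of 8 modulo 113 is 28.

28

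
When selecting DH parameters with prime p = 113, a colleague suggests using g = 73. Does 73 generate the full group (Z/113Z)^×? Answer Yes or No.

φ(113) = 113 − 1 = 112 = 2^4 · 7.
An element g generates (Z/113Z)^× iff g^(112/q) ≢ 1 (mod 113) for each prime q ∈ {2, 7}.
73^56 ≡ 112 (mod 113)  [q = 2: ≢ 1 ✓]
73^16 ≡ 1 (mod 113)  [q = 7: ≡ 1 ✗]
The check at q = 7 fails, so 73 generates a proper subgroup.

No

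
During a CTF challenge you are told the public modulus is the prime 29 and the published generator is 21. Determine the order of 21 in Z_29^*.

By Lagrange's theorem, ord_29(21) divides φ(29) = 29 − 1 = 28 = 2^2 · 7.
Divisors of 28: 1, 2, 4, 7, 14, 28.
Check 21^d mod 29 for each divisor in increasing order:
21^1 ≡ 21 (mod 29)
21^2 ≡ 6 (mod 29)
21^4 ≡ 7 (mod 29)
21^7 ≡ 12 (mod 29)
21^14 ≡ 28 (mod 29)
21^28 ≡ 1 (mod 29) ✓
Therefore the multiplicative order of 21 modulo 29 is 28.

28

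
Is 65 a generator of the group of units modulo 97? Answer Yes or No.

φ(97) = 97 − 1 = 96 = 2^5 · 3.
65 is a primitive root mod 97 iff 65^(φ(97)/q) ≢ 1 for every prime q | φ(97), i.e. q ∈ {2, 3}.
65^48 ≡ 1 (mod 97)  [q = 2: ≡ 1 ✗]
65^32 ≡ 61 (mod 97)  [q = 3: ≢ 1 ✓]
The check at q = 2 fails, so 65 generates a proper subgroup.

No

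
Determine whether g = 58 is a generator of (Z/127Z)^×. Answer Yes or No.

Yes

φ(127) = 127 − 1 = 126 = 2 · 3^2 · 7.
Test 58^(126/q) mod 127 for each prime factor q of 126:
58^63 ≡ 126 (mod 127)  [q = 2: ≢ 1 ✓]
58^42 ≡ 19 (mod 127)  [q = 3: ≢ 1 ✓]
58^18 ≡ 64 (mod 127)  [q = 7: ≢ 1 ✓]
Every test exponent gives a nontrivial residue, hence 58 generates the full group.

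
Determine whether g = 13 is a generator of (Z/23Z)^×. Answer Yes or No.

No

φ(23) = 23 − 1 = 22 = 2 · 11.
Test 13^(22/q) mod 23 for each prime factor q of 22:
13^11 ≡ 1 (mod 23)  [q = 2: ≡ 1 ✗]
13^2 ≡ 8 (mod 23)  [q = 11: ≢ 1 ✓]
Since 13^11 ≡ 1, the order of 13 divides 11 < 22, so 13 is not a primitive root.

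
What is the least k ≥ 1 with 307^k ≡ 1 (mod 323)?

Since 307 ∈ (Z/323Z)^×, its order divides φ(323) = φ(17·19) = (17−1)·(19−1) = 16·18 = 288 = 2^5 · 3^2.
Divisors of 288: 1, 2, 3, 4, 6, 8, 9, 12, 16, 18, 24, 32, 36, 48, 72, 96, 144, 288.
Test each divisor d:
307^1 ≡ 307 (mod 323)
307^2 ≡ 256 (mod 323)
307^3 ≡ 103 (mod 323)
307^4 ≡ 290 (mod 323)
307^6 ≡ 273 (mod 323)
307^8 ≡ 120 (mod 323)
307^9 ≡ 18 (mod 323)
307^12 ≡ 239 (mod 323)
307^16 ≡ 188 (mod 323)
307^18 ≡ 1 (mod 323) ✓
Therefore the multiplicative order of 307 modulo 323 is 18.

18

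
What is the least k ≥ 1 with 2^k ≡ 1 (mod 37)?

36

The order of 2 must divide φ(37) = 37 − 1 = 36 = 2^2 · 3^2.
Divisors of 36: 1, 2, 3, 4, 6, 9, 12, 18, 36.
Check 2^d mod 37 for each divisor in increasing order:
2^1 ≡ 2 (mod 37)
2^2 ≡ 4 (mod 37)
2^3 ≡ 8 (mod 37)
2^4 ≡ 16 (mod 37)
2^6 ≡ 27 (mod 37)
2^9 ≡ 31 (mod 37)
2^12 ≡ 26 (mod 37)
2^18 ≡ 36 (mod 37)
2^36 ≡ 1 (mod 37) ✓
Therefore the multiplicative order of 2 modulo 37 is 36.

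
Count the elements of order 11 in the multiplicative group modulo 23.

φ(23) = 23 − 1 = 22 = 2 · 11.
Since (Z/23Z)^× is cyclic of order 22, the number of elements of order d is φ(d) when d | 22 and 0 otherwise.
11 | 22, and φ(11) = 11 − 1 = 10.

10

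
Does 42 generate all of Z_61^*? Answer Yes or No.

φ(61) = 61 − 1 = 60 = 2^2 · 3 · 5.
An element g generates (Z/61Z)^× iff g^(60/q) ≢ 1 (mod 61) for each prime q ∈ {2, 3, 5}.
42^30 ≡ 1 (mod 61)  [q = 2: ≡ 1 ✗]
42^20 ≡ 13 (mod 61)  [q = 3: ≢ 1 ✓]
42^12 ≡ 9 (mod 61)  [q = 5: ≢ 1 ✓]
42^30 ≡ 1 shows ord(42) | 30, strictly less than φ(61); not a primitive root.

No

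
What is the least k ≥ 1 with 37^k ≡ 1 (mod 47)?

23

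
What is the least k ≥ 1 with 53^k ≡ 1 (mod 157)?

156

The order of 53 must divide φ(157) = 157 − 1 = 156 = 2^2 · 3 · 13.
Divisors of 156: 1, 2, 3, 4, 6, 12, 13, 26, 39, 52, 78, 156.
Test each divisor d:
53^1 ≡ 53
53^2 ≡ 140
53^3 ≡ 41
53^4 ≡ 132
53^6 ≡ 111
53^12 ≡ 75
53^13 ≡ 50
53^26 ≡ 145
53^39 ≡ 28
53^52 ≡ 144
53^78 ≡ 156
53^156 ≡ 1
Hence ord(53) = 156.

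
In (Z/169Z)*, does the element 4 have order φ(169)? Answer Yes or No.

No

φ(169) = φ(13^2) = 13·(13−1) = 156 = 2^2 · 3 · 13.
4 is a primitive root mod 169 iff 4^(φ(169)/q) ≢ 1 for every prime q | φ(169), i.e. q ∈ {2, 3, 13}.
4^78 ≡ 1 (mod 169)  [q = 2: ≡ 1 ✗]
4^52 ≡ 22 (mod 169)  [q = 3: ≢ 1 ✓]
4^12 ≡ 79 (mod 169)  [q = 13: ≢ 1 ✓]
4^78 ≡ 1 shows ord(4) | 78, strictly less than φ(169); not a primitive root.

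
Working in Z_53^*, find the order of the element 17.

26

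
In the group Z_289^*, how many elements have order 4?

2

φ(289) = φ(17^2) = 17·(17−1) = 272 = 2^4 · 17.
Since (Z/289Z)^× is cyclic of order 272, the number of elements of order d is φ(d) when d | 272 and 0 otherwise.
4 = 2^2 divides 272, and φ(4) = 2.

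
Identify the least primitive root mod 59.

2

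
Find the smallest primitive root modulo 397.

5

φ(397) = 397 − 1 = 396 = 2^2 · 3^2 · 11.
g is a primitive root iff g^(396/q) ≢ 1 (mod 397) for each prime q ∈ {2, 3, 11}.
g = 2: 2^198 ≡ 396; 2^132 ≡ 1 — hits 1, so not a primitive root.
g = 3: 3^198 ≡ 1 — hits 1, so not a primitive root.
g = 4: 4^198 ≡ 1 — hits 1, so not a primitive root.
g = 5: 5^198 ≡ 396; 5^132 ≡ 362; 5^36 ≡ 290 — none is 1, so 5 is a primitive root.
The smallest primitive root modulo 397 is 5.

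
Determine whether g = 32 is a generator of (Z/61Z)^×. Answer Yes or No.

No

φ(61) = 61 − 1 = 60 = 2^2 · 3 · 5.
It suffices to check that the order of 32 is not a proper divisor of 60: compute 32^(60/q) for q ∈ {2, 3, 5}.
32^30 ≡ 60 (mod 61)  [q = 2: ≢ 1 ✓]
32^20 ≡ 13 (mod 61)  [q = 3: ≢ 1 ✓]
32^12 ≡ 1 (mod 61)  [q = 5: ≡ 1 ✗]
Since 32^12 ≡ 1, the order of 32 divides 12 < 60, so 32 is not a primitive root.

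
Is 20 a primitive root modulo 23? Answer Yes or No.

Yes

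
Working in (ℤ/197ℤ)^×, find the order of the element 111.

The order of 111 must divide φ(197) = 197 − 1 = 196 = 2^2 · 7^2.
Divisors of 196: 1, 2, 4, 7, 14, 28, 49, 98, 196.
Evaluate successive powers at the divisors of 196:
111^1 ≡ 111
111^2 ≡ 107
111^4 ≡ 23
111^7 ≡ 129
111^14 ≡ 93
111^28 ≡ 178
111^49 ≡ 183
111^98 ≡ 196
111^196 ≡ 1
Hence ord(111) = 196.

196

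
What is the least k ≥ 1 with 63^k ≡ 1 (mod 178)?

ord(63) | φ(178) = φ(2)·φ(89) = 1·88 = 88 = 2^3 · 11.
Divisors of 88: 1, 2, 4, 8, 11, 22, 44, 88.
Compute 63^d (mod 178) for the divisors d until we hit 1:
63^1 ≡ 63 (mod 178)
63^2 ≡ 53 (mod 178)
63^4 ≡ 139 (mod 178)
63^8 ≡ 97 (mod 178)
63^11 ≡ 101 (mod 178)
63^22 ≡ 55 (mod 178)
63^44 ≡ 177 (mod 178)
63^88 ≡ 1 (mod 178) ✓
So ord_178(63) = 88.

88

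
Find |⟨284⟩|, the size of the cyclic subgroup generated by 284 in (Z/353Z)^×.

352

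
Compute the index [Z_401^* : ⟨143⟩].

The order of 143 must divide φ(401) = 401 − 1 = 400 = 2^4 · 5^2.
Divisors of 400: 1, 2, 4, 5, 8, 10, 16, 20, 25, 40, 50, 80, 100, 200, 400.
Test each divisor d:
143^1 ≡ 143 (mod 401)
143^2 ≡ 399 (mod 401)
143^4 ≡ 4 (mod 401)
143^5 ≡ 171 (mod 401)
143^8 ≡ 16 (mod 401)
143^10 ≡ 369 (mod 401)
143^16 ≡ 256 (mod 401)
143^20 ≡ 222 (mod 401)
143^25 ≡ 268 (mod 401)
143^40 ≡ 362 (mod 401)
143^50 ≡ 45 (mod 401)
143^80 ≡ 318 (mod 401)
143^100 ≡ 20 (mod 401)
143^200 ≡ 400 (mod 401)
143^400 ≡ 1 (mod 401) ✓
The order of 143 is 400, so the subgroup it generates has 400 elements.
Index = |(Z/401Z)^×| / |⟨143⟩| = 400 / 400 = 1.

1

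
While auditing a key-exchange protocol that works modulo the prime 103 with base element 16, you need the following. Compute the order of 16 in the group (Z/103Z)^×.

Since 16 ∈ (Z/103Z)^×, its order divides φ(103) = 103 − 1 = 102 = 2 · 3 · 17.
Divisors of 102: 1, 2, 3, 6, 17, 34, 51, 102.
Compute 16^d (mod 103) for the divisors d until we hit 1:
16^1 ≡ 16 (mod 103)
16^2 ≡ 50 (mod 103)
16^3 ≡ 79 (mod 103)
16^6 ≡ 61 (mod 103)
16^17 ≡ 56 (mod 103)
16^34 ≡ 46 (mod 103)
16^51 ≡ 1 (mod 103) ✓
The smallest such exponent is 51, so the order of 16 is 51.

51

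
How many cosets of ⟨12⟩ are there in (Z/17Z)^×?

ord(12) | φ(17) = 17 − 1 = 16 = 2^4.
Divisors of 16: 1, 2, 4, 8, 16.
Check 12^d mod 17 for each divisor in increasing order:
12^1 ≡ 12 (mod 17)
12^2 ≡ 8 (mod 17)
12^4 ≡ 13 (mod 17)
12^8 ≡ 16 (mod 17)
12^16 ≡ 1 (mod 17) ✓
Thus |⟨12⟩| = ord(12) = 16.
The index is φ(17) / ord(12) = 16 / 16 = 1.

1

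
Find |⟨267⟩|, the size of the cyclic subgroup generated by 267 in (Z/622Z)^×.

Since 267 ∈ (Z/622Z)^×, its order divides φ(622) = φ(2)·φ(311) = 1·310 = 310 = 2 · 5 · 31.
Divisors of 310: 1, 2, 5, 10, 31, 62, 155, 310.
Evaluate successive powers at the divisors of 310:
267^1 ≡ 267
267^2 ≡ 381
267^5 ≡ 545
267^10 ≡ 331
267^31 ≡ 363
267^62 ≡ 527
267^155 ≡ 1
Therefore the multiplicative order of 267 modulo 622 is 155.

155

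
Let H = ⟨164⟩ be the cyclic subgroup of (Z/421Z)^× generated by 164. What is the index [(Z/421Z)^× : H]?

3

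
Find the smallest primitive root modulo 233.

φ(233) = 233 − 1 = 232 = 2^3 · 29.
Test candidates g = 2, 3, … against the prime factors q ∈ {2, 29} of φ(233): g is a generator iff g^(232/q) ≢ 1 for every such q.
g = 2: 2^116 ≡ 1 — hits 1, so not a primitive root.
g = 3: 3^116 ≡ 232; 3^8 ≡ 37 — none is 1, so 3 is a primitive root.
The smallest primitive root modulo 233 is 3.

3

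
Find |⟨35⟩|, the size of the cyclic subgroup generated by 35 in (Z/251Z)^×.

ord(35) | φ(251) = 251 − 1 = 250 = 2 · 5^3.
Divisors of 250: 1, 2, 5, 10, 25, 50, 125, 250.
Compute 35^d (mod 251) for the divisors d until we hit 1:
35^1 ≡ 35 (mod 251)
35^2 ≡ 221 (mod 251)
35^5 ≡ 125 (mod 251)
35^10 ≡ 63 (mod 251)
35^25 ≡ 149 (mod 251)
35^50 ≡ 113 (mod 251)
35^125 ≡ 1 (mod 251) ✓
Therefore the multiplicative order of 35 modulo 251 is 125.

125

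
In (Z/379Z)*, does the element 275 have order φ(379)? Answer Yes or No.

Yes

φ(379) = 379 − 1 = 378 = 2 · 3^3 · 7.
Test 275^(378/q) mod 379 for each prime factor q of 378:
275^189 ≡ 378 (mod 379)  [q = 2: ≢ 1 ✓]
275^126 ≡ 327 (mod 379)  [q = 3: ≢ 1 ✓]
275^54 ≡ 125 (mod 379)  [q = 7: ≢ 1 ✓]
Every test exponent gives a nontrivial residue, hence 275 generates the full group.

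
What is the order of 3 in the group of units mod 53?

52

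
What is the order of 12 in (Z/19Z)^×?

ord(12) | φ(19) = 19 − 1 = 18 = 2 · 3^2.
Divisors of 18: 1, 2, 3, 6, 9, 18.
Evaluate successive powers at the divisors of 18:
12^1 ≡ 12 (mod 19)
12^2 ≡ 11 (mod 19)
12^3 ≡ 18 (mod 19)
12^6 ≡ 1 (mod 19) ✓
So ord_19(12) = 6.

6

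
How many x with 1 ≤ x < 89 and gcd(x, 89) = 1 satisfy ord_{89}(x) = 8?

φ(89) = 89 − 1 = 88 = 2^3 · 11.
Since (Z/89Z)^× is cyclic of order 88, the number of elements of order d is φ(d) when d | 88 and 0 otherwise.
8 = 2^3 divides 88, and φ(8) = 4.

4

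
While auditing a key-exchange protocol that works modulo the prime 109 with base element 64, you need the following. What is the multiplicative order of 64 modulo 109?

By Lagrange's theorem, ord_109(64) divides φ(109) = 109 − 1 = 108 = 2^2 · 3^3.
Divisors of 108: 1, 2, 3, 4, 6, 9, 12, 18, 27, 36, 54, 108.
Evaluate successive powers at the divisors of 108:
64^1 ≡ 64
64^2 ≡ 63
64^3 ≡ 108
64^4 ≡ 45
64^6 ≡ 1
Hence ord(64) = 6.

6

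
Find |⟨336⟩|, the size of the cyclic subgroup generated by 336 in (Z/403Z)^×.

ord(336) | φ(403) = φ(13·31) = (13−1)·(31−1) = 12·30 = 360 = 2^3 · 3^2 · 5.
Divisors of 360: 1, 2, 3, 4, 5, 6, 8, 9, 10, 12, 15, 18, 20, 24, 30, 36, 40, 45, 60, 72, 90, 120, 180, 360.
Evaluate successive powers at the divisors of 360:
336^1 ≡ 336 (mod 403)
336^2 ≡ 56 (mod 403)
336^3 ≡ 278 (mod 403)
336^4 ≡ 315 (mod 403)
336^5 ≡ 254 (mod 403)
336^6 ≡ 311 (mod 403)
336^8 ≡ 87 (mod 403)
336^9 ≡ 216 (mod 403)
336^10 ≡ 36 (mod 403)
336^12 ≡ 1 (mod 403) ✓
Hence ord(336) = 12.

12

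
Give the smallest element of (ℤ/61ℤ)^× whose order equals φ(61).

2

φ(61) = 61 − 1 = 60 = 2^2 · 3 · 5.
Test candidates g = 2, 3, … against the prime factors q ∈ {2, 3, 5} of φ(61): g is a generator iff g^(60/q) ≢ 1 for every such q.
g = 2: 2^30 ≡ 60; 2^20 ≡ 47; 2^12 ≡ 9 — none is 1, so 2 is a primitive root.
Hence the least primitive root of 61 is 2.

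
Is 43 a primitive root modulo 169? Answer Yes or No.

No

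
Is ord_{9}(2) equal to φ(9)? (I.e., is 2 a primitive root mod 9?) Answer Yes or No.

Yes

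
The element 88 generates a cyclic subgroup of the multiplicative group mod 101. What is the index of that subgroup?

4

ord(88) | φ(101) = 101 − 1 = 100 = 2^2 · 5^2.
Divisors of 100: 1, 2, 4, 5, 10, 20, 25, 50, 100.
Check 88^d mod 101 for each divisor in increasing order:
88^1 ≡ 88 (mod 101)
88^2 ≡ 68 (mod 101)
88^4 ≡ 79 (mod 101)
88^5 ≡ 84 (mod 101)
88^10 ≡ 87 (mod 101)
88^20 ≡ 95 (mod 101)
88^25 ≡ 1 (mod 101) ✓
So ord_101(88) = 25, hence |⟨88⟩| = 25.
The index is φ(101) / ord(88) = 100 / 25 = 4.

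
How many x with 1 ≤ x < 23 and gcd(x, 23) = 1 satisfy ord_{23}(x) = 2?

1

φ(23) = 23 − 1 = 22 = 2 · 11.
Since (Z/23Z)^× is cyclic of order 22, the number of elements of order d is φ(d) when d | 22 and 0 otherwise.
2 | 22, and φ(2) = 2 − 1 = 1.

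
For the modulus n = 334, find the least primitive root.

φ(334) = φ(2)·φ(167) = 1·166 = 166 = 2 · 83.
Test candidates g = 2, 3, … against the prime factors q ∈ {2, 83} of φ(334): g is a generator iff g^(166/q) ≢ 1 for every such q.
g = 2: gcd(2, 334) = 2 > 1, not a unit — skip.
g = 3: 3^83 ≡ 1 — hits 1, so not a primitive root.
g = 4: gcd(4, 334) = 2 > 1, not a unit — skip.
g = 5: 5^83 ≡ 333; 5^2 ≡ 25 — none is 1, so 5 is a primitive root.
Hence the least primitive root of 334 is 5.

5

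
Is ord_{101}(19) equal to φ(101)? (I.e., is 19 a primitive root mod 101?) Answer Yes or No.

No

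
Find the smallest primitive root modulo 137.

φ(137) = 137 − 1 = 136 = 2^3 · 17.
Test candidates g = 2, 3, … against the prime factors q ∈ {2, 17} of φ(137): g is a generator iff g^(136/q) ≢ 1 for every such q.
g = 2: 2^68 ≡ 1 — hits 1, so not a primitive root.
g = 3: 3^68 ≡ 136; 3^8 ≡ 122 — none is 1, so 3 is a primitive root.
Hence the least primitive root of 137 is 3.

3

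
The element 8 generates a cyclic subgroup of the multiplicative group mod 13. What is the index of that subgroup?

ord(8) | φ(13) = 13 − 1 = 12 = 2^2 · 3.
Divisors of 12: 1, 2, 3, 4, 6, 12.
Compute 8^d (mod 13) for the divisors d until we hit 1:
8^1 ≡ 8 (mod 13)
8^2 ≡ 12 (mod 13)
8^3 ≡ 5 (mod 13)
8^4 ≡ 1 (mod 13) ✓
Thus |⟨8⟩| = ord(8) = 4.
The index is φ(13) / ord(8) = 12 / 4 = 3.

3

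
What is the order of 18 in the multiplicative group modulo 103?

51

The order of 18 must divide φ(103) = 103 − 1 = 102 = 2 · 3 · 17.
Divisors of 102: 1, 2, 3, 6, 17, 34, 51, 102.
Check 18^d mod 103 for each divisor in increasing order:
18^1 ≡ 18 (mod 103)
18^2 ≡ 15 (mod 103)
18^3 ≡ 64 (mod 103)
18^6 ≡ 79 (mod 103)
18^17 ≡ 56 (mod 103)
18^34 ≡ 46 (mod 103)
18^51 ≡ 1 (mod 103) ✓
Hence ord(18) = 51.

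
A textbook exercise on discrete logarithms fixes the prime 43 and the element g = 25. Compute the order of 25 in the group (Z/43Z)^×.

Since 25 ∈ (Z/43Z)^×, its order divides φ(43) = 43 − 1 = 42 = 2 · 3 · 7.
Divisors of 42: 1, 2, 3, 6, 7, 14, 21, 42.
Compute 25^d (mod 43) for the divisors d until we hit 1:
25^1 ≡ 25 (mod 43)
25^2 ≡ 23 (mod 43)
25^3 ≡ 16 (mod 43)
25^6 ≡ 41 (mod 43)
25^7 ≡ 36 (mod 43)
25^14 ≡ 6 (mod 43)
25^21 ≡ 1 (mod 43) ✓
Therefore the multiplicative order of 25 modulo 43 is 21.

21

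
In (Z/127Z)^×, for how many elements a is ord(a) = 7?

φ(127) = 127 − 1 = 126 = 2 · 3^2 · 7.
In a cyclic group of order 126, there are φ(d) elements of order d for each divisor d of 126, and zero for non-divisors.
7 | 126, and φ(7) = 7 − 1 = 6.

6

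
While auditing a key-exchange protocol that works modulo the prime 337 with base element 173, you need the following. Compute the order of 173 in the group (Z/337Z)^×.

28

The order of 173 must divide φ(337) = 337 − 1 = 336 = 2^4 · 3 · 7.
Divisors of 336: 1, 2, 3, 4, 6, 7, 8, 12, 14, 16, 21, 24, 28, 42, 48, 56, 84, 112, 168, 336.
Compute 173^d (mod 337) for the divisors d until we hit 1:
173^1 ≡ 173 (mod 337)
173^2 ≡ 273 (mod 337)
173^3 ≡ 49 (mod 337)
173^4 ≡ 52 (mod 337)
173^6 ≡ 42 (mod 337)
173^7 ≡ 189 (mod 337)
173^8 ≡ 8 (mod 337)
173^12 ≡ 79 (mod 337)
173^14 ≡ 336 (mod 337)
173^16 ≡ 64 (mod 337)
173^21 ≡ 148 (mod 337)
173^24 ≡ 175 (mod 337)
173^28 ≡ 1 (mod 337) ✓
So ord_337(173) = 28.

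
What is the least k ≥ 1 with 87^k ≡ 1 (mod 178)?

22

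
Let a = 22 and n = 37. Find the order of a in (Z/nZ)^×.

The order of 22 must divide φ(37) = 37 − 1 = 36 = 2^2 · 3^2.
Divisors of 36: 1, 2, 3, 4, 6, 9, 12, 18, 36.
Test each divisor d:
22^1 ≡ 22 (mod 37)
22^2 ≡ 3 (mod 37)
22^3 ≡ 29 (mod 37)
22^4 ≡ 9 (mod 37)
22^6 ≡ 27 (mod 37)
22^9 ≡ 6 (mod 37)
22^12 ≡ 26 (mod 37)
22^18 ≡ 36 (mod 37)
22^36 ≡ 1 (mod 37) ✓
So ord_37(22) = 36.

36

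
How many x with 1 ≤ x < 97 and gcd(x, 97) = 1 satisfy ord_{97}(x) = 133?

0

φ(97) = 97 − 1 = 96 = 2^5 · 3.
In a cyclic group of order 96, there are φ(d) elements of order d for each divisor d of 96, and zero for non-divisors.
133 does not divide 96, so no element of (Z/97Z)^× has order 133.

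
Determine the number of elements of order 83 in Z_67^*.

φ(67) = 67 − 1 = 66 = 2 · 3 · 11.
In a cyclic group of order 66, there are φ(d) elements of order d for each divisor d of 66, and zero for non-divisors.
83 does not divide 66, so no element of (Z/67Z)^× has order 83.

0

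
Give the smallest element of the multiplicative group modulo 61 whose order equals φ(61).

φ(61) = 61 − 1 = 60 = 2^2 · 3 · 5.
Test candidates g = 2, 3, … against the prime factors q ∈ {2, 3, 5} of φ(61): g is a generator iff g^(60/q) ≢ 1 for every such q.
g = 2: 2^30 ≡ 60; 2^20 ≡ 47; 2^12 ≡ 9 — none is 1, so 2 is a primitive root.
Hence the least primitive root of 61 is 2.

2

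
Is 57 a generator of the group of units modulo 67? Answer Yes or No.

Yes

φ(67) = 67 − 1 = 66 = 2 · 3 · 11.
It suffices to check that the order of 57 is not a proper divisor of 66: compute 57^(66/q) for q ∈ {2, 3, 11}.
57^33 ≡ 66 (mod 67)  [q = 2: ≢ 1 ✓]
57^22 ≡ 37 (mod 67)  [q = 3: ≢ 1 ✓]
57^6 ≡ 25 (mod 67)  [q = 11: ≢ 1 ✓]
All checks pass, so 57 has order 66 and is a primitive root modulo 67.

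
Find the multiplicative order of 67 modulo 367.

183

Since 67 ∈ (Z/367Z)^×, its order divides φ(367) = 367 − 1 = 366 = 2 · 3 · 61.
Divisors of 366: 1, 2, 3, 6, 61, 122, 183, 366.
Test each divisor d:
67^1 ≡ 67
67^2 ≡ 85
67^3 ≡ 190
67^6 ≡ 134
67^61 ≡ 283
67^122 ≡ 83
67^183 ≡ 1
Therefore the multiplicative order of 67 modulo 367 is 183.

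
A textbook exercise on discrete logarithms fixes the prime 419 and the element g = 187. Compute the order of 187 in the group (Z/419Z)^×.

By Lagrange's theorem, ord_419(187) divides φ(419) = 419 − 1 = 418 = 2 · 11 · 19.
Divisors of 418: 1, 2, 11, 19, 22, 38, 209, 418.
Check 187^d mod 419 for each divisor in increasing order:
187^1 ≡ 187 (mod 419)
187^2 ≡ 192 (mod 419)
187^11 ≡ 60 (mod 419)
187^19 ≡ 69 (mod 419)
187^22 ≡ 248 (mod 419)
187^38 ≡ 152 (mod 419)
187^209 ≡ 1 (mod 419) ✓
Hence ord(187) = 209.

209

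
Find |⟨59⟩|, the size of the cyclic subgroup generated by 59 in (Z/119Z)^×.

24

Since 59 ∈ (Z/119Z)^×, its order divides φ(119) = φ(7·17) = (7−1)·(17−1) = 6·16 = 96 = 2^5 · 3.
Divisors of 96: 1, 2, 3, 4, 6, 8, 12, 16, 24, 32, 48, 96.
Check 59^d mod 119 for each divisor in increasing order:
59^1 ≡ 59 (mod 119)
59^2 ≡ 30 (mod 119)
59^3 ≡ 104 (mod 119)
59^4 ≡ 67 (mod 119)
59^6 ≡ 106 (mod 119)
59^8 ≡ 86 (mod 119)
59^12 ≡ 50 (mod 119)
59^16 ≡ 18 (mod 119)
59^24 ≡ 1 (mod 119) ✓
Therefore the multiplicative order of 59 modulo 119 is 24.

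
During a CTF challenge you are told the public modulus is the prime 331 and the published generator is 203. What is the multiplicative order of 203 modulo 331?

15

ord(203) | φ(331) = 331 − 1 = 330 = 2 · 3 · 5 · 11.
Divisors of 330: 1, 2, 3, 5, 6, 10, 11, 15, 22, 30, 33, 55, 66, 110, 165, 330.
Check 203^d mod 331 for each divisor in increasing order:
203^1 ≡ 203 (mod 331)
203^2 ≡ 165 (mod 331)
203^3 ≡ 64 (mod 331)
203^5 ≡ 299 (mod 331)
203^6 ≡ 124 (mod 331)
203^10 ≡ 31 (mod 331)
203^11 ≡ 4 (mod 331)
203^15 ≡ 1 (mod 331) ✓
Therefore the multiplicative order of 203 modulo 331 is 15.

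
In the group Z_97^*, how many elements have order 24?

8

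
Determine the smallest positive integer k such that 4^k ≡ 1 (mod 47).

23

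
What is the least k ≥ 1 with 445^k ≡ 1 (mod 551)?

84

By Lagrange's theorem, ord_551(445) divides φ(551) = φ(19·29) = (19−1)·(29−1) = 18·28 = 504 = 2^3 · 3^2 · 7.
Divisors of 504: 1, 2, 3, 4, 6, 7, 8, 9, 12, 14, 18, 21, 24, 28, 36, 42, 56, 63, 72, 84, 126, 168, 252, 504.
Check 445^d mod 551 for each divisor in increasing order:
445^1 ≡ 445 (mod 551)
445^2 ≡ 216 (mod 551)
445^3 ≡ 246 (mod 551)
445^4 ≡ 372 (mod 551)
445^6 ≡ 457 (mod 551)
445^7 ≡ 46 (mod 551)
445^8 ≡ 83 (mod 551)
445^9 ≡ 18 (mod 551)
445^12 ≡ 20 (mod 551)
445^14 ≡ 463 (mod 551)
445^18 ≡ 324 (mod 551)
445^21 ≡ 360 (mod 551)
445^24 ≡ 400 (mod 551)
445^28 ≡ 30 (mod 551)
445^36 ≡ 286 (mod 551)
445^42 ≡ 115 (mod 551)
445^56 ≡ 349 (mod 551)
445^63 ≡ 75 (mod 551)
445^72 ≡ 248 (mod 551)
445^84 ≡ 1 (mod 551) ✓
Therefore the multiplicative order of 445 modulo 551 is 84.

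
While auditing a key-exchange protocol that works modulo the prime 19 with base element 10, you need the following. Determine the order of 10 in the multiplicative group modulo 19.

18

The order of 10 must divide φ(19) = 19 − 1 = 18 = 2 · 3^2.
Divisors of 18: 1, 2, 3, 6, 9, 18.
Compute 10^d (mod 19) for the divisors d until we hit 1:
10^1 ≡ 10
10^2 ≡ 5
10^3 ≡ 12
10^6 ≡ 11
10^9 ≡ 18
10^18 ≡ 1
Therefore the multiplicative order of 10 modulo 19 is 18.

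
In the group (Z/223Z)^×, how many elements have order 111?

72

φ(223) = 223 − 1 = 222 = 2 · 3 · 37.
Since (Z/223Z)^× is cyclic of order 222, the number of elements of order d is φ(d) when d | 222 and 0 otherwise.
111 = 3 · 37 divides 222, and φ(111) = 72.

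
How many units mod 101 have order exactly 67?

0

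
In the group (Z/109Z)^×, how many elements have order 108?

36

φ(109) = 109 − 1 = 108 = 2^2 · 3^3.
In a cyclic group of order 108, there are φ(d) elements of order d for each divisor d of 108, and zero for non-divisors.
108 = 2^2 · 3^3 divides 108, and φ(108) = 36.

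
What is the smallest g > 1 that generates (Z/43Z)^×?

3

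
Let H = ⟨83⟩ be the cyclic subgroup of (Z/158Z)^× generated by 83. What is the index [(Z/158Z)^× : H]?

2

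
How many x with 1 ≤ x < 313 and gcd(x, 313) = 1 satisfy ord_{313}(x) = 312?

96

φ(313) = 313 − 1 = 312 = 2^3 · 3 · 13.
Since (Z/313Z)^× is cyclic of order 312, the number of elements of order d is φ(d) when d | 312 and 0 otherwise.
312 = 2^3 · 3 · 13 divides 312, and φ(312) = 96.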